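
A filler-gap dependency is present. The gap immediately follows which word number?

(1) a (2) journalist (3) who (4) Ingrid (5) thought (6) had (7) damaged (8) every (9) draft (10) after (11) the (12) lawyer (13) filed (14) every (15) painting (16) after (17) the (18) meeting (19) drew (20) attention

The displaced element is "a journalist" (word 2).
It is linked across 1 clause boundary (Ø).
It functions as the subject of "damaged", so the gap sits immediately after word 5 ("thought").
Base order: Ingrid thought a journalist had damaged every draft after the lawyer filed every painting after the meeting.

5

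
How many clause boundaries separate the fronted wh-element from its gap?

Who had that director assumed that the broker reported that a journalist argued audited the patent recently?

"who" is extracted from the subject of "audited".
Boundaries crossed, outermost first: [that], [that], [Ø] — 3 in total.

3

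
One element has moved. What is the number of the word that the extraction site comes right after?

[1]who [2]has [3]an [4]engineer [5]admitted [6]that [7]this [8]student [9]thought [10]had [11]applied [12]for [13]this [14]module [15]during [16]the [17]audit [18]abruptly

9

The displaced element is "who" (word 1).
It is linked across 2 clause boundaries (that → Ø).
It functions as the subject of "applied", so the gap sits immediately after word 9 ("thought").
Base order: An engineer has admitted that this student thought that who had applied for this module during the audit abruptly.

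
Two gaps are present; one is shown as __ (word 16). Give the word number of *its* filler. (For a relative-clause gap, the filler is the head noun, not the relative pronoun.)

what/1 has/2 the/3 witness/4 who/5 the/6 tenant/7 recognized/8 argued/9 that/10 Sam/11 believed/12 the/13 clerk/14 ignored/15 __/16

1

The marked gap is the direct object of "ignored".
Its filler is the fronted wh-phrase "what", at word 1.
(The other dependency links word 4 to a gap after word 8.)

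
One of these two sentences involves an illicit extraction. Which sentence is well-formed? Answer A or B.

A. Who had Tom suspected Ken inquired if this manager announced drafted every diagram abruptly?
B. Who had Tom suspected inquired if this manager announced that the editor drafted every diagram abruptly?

In A, the wh-phrase is extracted from inside a wh-island (introduced by "if"), which blocks movement.
In B, the extraction path crosses only that-complement boundaries, which are transparent.
So B is grammatical.

B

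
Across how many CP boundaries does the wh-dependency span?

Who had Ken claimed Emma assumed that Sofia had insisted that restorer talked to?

3

"who" is extracted from the PP object of "talked".
Boundaries crossed, outermost first: [Ø], [that], [Ø] — 3 in total.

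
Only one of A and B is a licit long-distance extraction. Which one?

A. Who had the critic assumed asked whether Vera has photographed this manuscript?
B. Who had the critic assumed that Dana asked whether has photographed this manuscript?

A

In B, the wh-phrase is extracted from inside a wh-island (introduced by "whether"), which blocks movement.
In A, the extraction path crosses only that-complement boundaries, which are transparent.
So A is grammatical.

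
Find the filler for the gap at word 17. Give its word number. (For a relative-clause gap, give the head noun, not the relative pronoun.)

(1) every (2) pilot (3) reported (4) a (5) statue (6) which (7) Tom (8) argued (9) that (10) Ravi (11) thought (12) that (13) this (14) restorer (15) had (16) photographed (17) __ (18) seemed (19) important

5

The gap at 17 is the object of "photographed", inside a relative clause.
The relative pronoun is "which" (word 6); it is bound by the head noun immediately before it.
Its filler is the head noun "statue", at word 5.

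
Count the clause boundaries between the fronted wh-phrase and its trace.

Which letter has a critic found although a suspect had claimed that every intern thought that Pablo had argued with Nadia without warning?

"which letter" originates inside the matrix clause — no clause boundary is crossed.

0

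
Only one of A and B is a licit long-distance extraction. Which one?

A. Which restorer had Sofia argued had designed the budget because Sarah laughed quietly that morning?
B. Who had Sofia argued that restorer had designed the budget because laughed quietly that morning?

In B, the wh-phrase is extracted from inside an adjunct island (introduced by "because"), which blocks movement.
In A, the extraction path crosses only that-complement boundaries, which are transparent.
So A is grammatical.

A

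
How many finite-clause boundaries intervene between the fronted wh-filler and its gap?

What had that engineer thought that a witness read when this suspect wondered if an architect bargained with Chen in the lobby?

"what" is extracted from the object of "read".
Boundaries crossed, outermost first: [that] — 1 in total.

1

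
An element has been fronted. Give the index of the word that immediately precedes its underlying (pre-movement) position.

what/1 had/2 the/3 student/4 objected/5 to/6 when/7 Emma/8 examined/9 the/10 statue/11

The displaced element is "what" (word 1).
It functions as the object of the preposition "to" of "objected", so the gap sits immediately after word 6 ("to").
Base order: The student had objected to what when Emma examined the statue.

6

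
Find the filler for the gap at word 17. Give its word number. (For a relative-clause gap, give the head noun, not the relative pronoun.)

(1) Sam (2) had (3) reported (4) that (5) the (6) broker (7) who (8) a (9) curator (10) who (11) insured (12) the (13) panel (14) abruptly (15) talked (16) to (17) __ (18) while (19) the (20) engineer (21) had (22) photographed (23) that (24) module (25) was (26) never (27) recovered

The gap at 17 is the prepositional object of "talked", inside a relative clause.
The relative pronoun is "who" (word 7); it is bound by the head noun immediately before it.
Its filler is the head noun "broker", at word 6.

6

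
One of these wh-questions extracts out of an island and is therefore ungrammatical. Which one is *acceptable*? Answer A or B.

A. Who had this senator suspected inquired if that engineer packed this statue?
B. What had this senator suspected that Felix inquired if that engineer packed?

In B, the wh-phrase is extracted from inside a wh-island (introduced by "if"), which blocks movement.
In A, the extraction path crosses only that-complement boundaries, which are transparent.
So A is grammatical.

A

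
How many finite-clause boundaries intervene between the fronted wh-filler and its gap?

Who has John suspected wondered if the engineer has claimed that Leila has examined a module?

1

"who" is extracted from the subject of "wondered".
Boundaries crossed, outermost first: [Ø] — 1 in total.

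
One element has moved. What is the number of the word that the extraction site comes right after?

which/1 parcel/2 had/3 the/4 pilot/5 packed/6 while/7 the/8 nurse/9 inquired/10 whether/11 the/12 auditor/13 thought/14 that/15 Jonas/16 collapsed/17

The displaced element is "which parcel" (word 2).
It functions as the direct object of "packed", so the gap sits immediately after word 6 ("packed").
Base order: The pilot had packed which parcel while the nurse inquired whether the auditor thought that Jonas collapsed.

6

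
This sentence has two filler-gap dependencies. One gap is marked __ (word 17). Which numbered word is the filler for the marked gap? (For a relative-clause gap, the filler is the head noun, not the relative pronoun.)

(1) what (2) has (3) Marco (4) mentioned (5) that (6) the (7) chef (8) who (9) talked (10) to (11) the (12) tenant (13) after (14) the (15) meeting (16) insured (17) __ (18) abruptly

1

The marked gap is the direct object of "insured".
Its filler is the fronted wh-phrase "what", at word 1.
(The other dependency links word 7 to a gap after word 8.)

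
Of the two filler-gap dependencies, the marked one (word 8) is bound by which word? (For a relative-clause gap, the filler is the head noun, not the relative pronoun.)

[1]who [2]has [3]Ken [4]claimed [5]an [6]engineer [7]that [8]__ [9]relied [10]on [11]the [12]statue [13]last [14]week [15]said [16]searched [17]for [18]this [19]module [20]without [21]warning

6

The marked gap is inside the relative clause, the subject of "relied".
Its filler is the head noun "engineer" (via "that"), at word 6.
(The other dependency links word 1 to a gap after word 15.)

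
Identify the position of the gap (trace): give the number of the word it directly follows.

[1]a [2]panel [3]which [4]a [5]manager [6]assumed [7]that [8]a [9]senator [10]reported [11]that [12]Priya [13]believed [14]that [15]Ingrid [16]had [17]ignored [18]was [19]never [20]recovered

The displaced element is "a panel" (word 2).
It is linked across 3 clause boundaries (that → that → that).
It functions as the direct object of "ignored", so the gap sits immediately after word 17 ("ignored").
Base order: A manager assumed that a senator reported that Priya believed that Ingrid had ignored a panel.

17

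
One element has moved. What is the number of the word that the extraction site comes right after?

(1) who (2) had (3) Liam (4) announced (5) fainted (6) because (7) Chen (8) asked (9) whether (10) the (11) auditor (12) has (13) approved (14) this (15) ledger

4

The displaced element is "who" (word 1).
It is linked across 1 clause boundary (Ø).
It functions as the subject of "fainted", so the gap sits immediately after word 4 ("announced").
Base order: Liam had announced who fainted because Chen asked whether the auditor has approved this ledger.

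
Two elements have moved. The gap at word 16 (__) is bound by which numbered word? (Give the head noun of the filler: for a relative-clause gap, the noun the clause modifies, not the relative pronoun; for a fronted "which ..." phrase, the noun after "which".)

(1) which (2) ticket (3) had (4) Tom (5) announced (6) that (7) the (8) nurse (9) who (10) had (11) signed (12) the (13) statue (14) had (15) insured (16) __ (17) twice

2

The marked gap is the direct object of "insured".
Its filler is the fronted wh-phrase "which ticket", at word 2.
(The other dependency links word 8 to a gap after word 9.)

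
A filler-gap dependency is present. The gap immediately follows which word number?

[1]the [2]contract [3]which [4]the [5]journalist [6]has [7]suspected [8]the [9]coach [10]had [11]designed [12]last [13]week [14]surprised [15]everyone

The displaced element is "the contract" (word 2).
It is linked across 1 clause boundary (Ø).
It functions as the direct object of "designed", so the gap sits immediately after word 11 ("designed").
Base order: The journalist has suspected the coach had designed the contract last week.

11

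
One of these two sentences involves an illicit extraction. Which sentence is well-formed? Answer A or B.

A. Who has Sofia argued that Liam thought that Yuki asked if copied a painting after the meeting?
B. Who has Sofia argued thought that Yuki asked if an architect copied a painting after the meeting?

B

In A, the wh-phrase is extracted from inside a wh-island (introduced by "if"), which blocks movement.
In B, the extraction path crosses only that-complement boundaries, which are transparent.
So B is grammatical.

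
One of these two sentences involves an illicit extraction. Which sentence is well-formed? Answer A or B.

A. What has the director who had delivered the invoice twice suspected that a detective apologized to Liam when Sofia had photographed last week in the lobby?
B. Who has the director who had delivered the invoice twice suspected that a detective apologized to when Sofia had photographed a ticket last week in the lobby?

B

In A, the wh-phrase is extracted from inside an adjunct island (introduced by "when"), which blocks movement.
In B, the extraction path crosses only that-complement boundaries, which are transparent.
So B is grammatical.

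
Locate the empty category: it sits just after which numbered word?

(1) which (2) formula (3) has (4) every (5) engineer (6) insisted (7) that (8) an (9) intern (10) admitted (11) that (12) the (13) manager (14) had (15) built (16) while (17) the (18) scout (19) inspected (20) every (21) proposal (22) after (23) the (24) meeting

The displaced element is "which formula" (word 2).
It is linked across 2 clause boundaries (that → that).
It functions as the direct object of "built", so the gap sits immediately after word 15 ("built").
Base order: Every engineer has insisted that an intern admitted that the manager had built which formula while the scout inspected every proposal after the meeting.

15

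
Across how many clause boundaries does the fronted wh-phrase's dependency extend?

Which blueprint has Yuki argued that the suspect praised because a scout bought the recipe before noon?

"which blueprint" is extracted from the object of "praised".
Boundaries crossed, outermost first: [that] — 1 in total.

1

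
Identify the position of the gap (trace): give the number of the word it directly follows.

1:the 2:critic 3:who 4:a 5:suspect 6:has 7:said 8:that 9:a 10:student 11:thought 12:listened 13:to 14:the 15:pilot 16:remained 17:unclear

The displaced element is "the critic" (word 2).
It is linked across 2 clause boundaries (that → Ø).
It functions as the subject of "listened", so the gap sits immediately after word 11 ("thought").
Base order: A suspect has said that a student thought the critic listened to the pilot.

11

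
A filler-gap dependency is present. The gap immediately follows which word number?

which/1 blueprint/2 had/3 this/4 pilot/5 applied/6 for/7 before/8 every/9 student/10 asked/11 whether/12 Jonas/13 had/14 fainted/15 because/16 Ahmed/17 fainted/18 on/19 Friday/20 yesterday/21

7

The displaced element is "which blueprint" (word 2).
It functions as the object of the preposition "for" of "applied", so the gap sits immediately after word 7 ("for").
Base order: This pilot had applied for which blueprint before every student asked whether Jonas had fainted because Ahmed fainted on Friday yesterday.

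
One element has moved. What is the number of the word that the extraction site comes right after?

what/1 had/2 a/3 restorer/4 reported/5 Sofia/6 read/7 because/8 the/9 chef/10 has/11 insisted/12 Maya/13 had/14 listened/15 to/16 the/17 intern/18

The displaced element is "what" (word 1).
It is linked across 1 clause boundary (Ø).
It functions as the direct object of "read", so the gap sits immediately after word 7 ("read").
Base order: A restorer had reported Sofia read what because the chef has insisted Maya had listened to the intern.

7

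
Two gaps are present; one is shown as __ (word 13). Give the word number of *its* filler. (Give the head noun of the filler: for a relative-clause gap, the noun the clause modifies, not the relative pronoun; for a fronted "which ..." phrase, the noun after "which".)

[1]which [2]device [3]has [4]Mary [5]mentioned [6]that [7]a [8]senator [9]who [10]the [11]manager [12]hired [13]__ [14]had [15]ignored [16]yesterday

The marked gap is inside the relative clause, the direct object of "hired".
Its filler is the head noun "senator" (via "who"), at word 8.
(The other dependency links word 2 to a gap after word 15.)

8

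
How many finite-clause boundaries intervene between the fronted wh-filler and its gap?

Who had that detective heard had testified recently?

"who" is extracted from the subject of "testified".
Boundaries crossed, outermost first: [Ø] — 1 in total.

1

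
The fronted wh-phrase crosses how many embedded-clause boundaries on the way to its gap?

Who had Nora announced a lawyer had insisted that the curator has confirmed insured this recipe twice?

"who" is extracted from the subject of "insured".
Boundaries crossed, outermost first: [Ø], [that], [Ø] — 3 in total.

3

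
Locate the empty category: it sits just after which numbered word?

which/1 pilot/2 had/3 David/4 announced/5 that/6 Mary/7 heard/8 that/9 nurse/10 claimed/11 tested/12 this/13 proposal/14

11

The displaced element is "which pilot" (word 2).
It is linked across 3 clause boundaries (that → Ø → Ø).
It functions as the subject of "tested", so the gap sits immediately after word 11 ("claimed").
Base order: David had announced that Mary heard that nurse claimed that which pilot tested this proposal.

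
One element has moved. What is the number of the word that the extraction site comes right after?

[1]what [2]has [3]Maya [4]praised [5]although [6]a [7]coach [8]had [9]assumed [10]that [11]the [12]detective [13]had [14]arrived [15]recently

The displaced element is "what" (word 1).
It functions as the direct object of "praised", so the gap sits immediately after word 4 ("praised").
Base order: Maya has praised what although a coach had assumed that the detective had arrived recently.

4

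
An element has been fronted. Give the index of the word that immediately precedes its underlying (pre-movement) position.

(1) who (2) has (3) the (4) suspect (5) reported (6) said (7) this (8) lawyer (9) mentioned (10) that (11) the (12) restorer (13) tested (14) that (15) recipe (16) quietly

5

The displaced element is "who" (word 1).
It is linked across 1 clause boundary (Ø).
It functions as the subject of "said", so the gap sits immediately after word 5 ("reported").
Base order: The suspect has reported that who said this lawyer mentioned that the restorer tested that recipe quietly.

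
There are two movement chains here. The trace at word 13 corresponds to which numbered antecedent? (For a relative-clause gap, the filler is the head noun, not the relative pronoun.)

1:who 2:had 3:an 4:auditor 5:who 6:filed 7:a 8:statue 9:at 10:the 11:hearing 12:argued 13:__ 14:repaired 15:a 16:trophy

1

The marked gap is the subject of "repaired".
Its filler is the fronted wh-phrase "who", at word 1.
(The other dependency links word 4 to a gap after word 5.)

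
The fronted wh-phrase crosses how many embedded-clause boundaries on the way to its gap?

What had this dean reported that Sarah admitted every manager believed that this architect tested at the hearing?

"what" is extracted from the object of "tested".
Boundaries crossed, outermost first: [that], [Ø], [that] — 3 in total.

3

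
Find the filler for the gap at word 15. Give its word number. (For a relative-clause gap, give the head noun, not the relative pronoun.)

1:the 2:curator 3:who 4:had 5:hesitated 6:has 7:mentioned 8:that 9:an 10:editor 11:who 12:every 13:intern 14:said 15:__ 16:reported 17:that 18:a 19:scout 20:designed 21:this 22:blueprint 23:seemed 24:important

The gap at 15 is the subject of "reported", inside a relative clause.
The relative pronoun is "who" (word 11); it is bound by the head noun immediately before it.
Its filler is the head noun "editor", at word 10.

10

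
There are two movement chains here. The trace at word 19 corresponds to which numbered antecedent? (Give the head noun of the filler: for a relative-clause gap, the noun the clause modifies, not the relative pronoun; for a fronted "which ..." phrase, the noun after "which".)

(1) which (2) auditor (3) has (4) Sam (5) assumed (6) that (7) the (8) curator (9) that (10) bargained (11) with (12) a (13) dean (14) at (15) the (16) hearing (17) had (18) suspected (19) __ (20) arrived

The marked gap is the subject of "arrived".
Its filler is the fronted wh-phrase "which auditor", at word 2.
(The other dependency links word 8 to a gap after word 9.)

2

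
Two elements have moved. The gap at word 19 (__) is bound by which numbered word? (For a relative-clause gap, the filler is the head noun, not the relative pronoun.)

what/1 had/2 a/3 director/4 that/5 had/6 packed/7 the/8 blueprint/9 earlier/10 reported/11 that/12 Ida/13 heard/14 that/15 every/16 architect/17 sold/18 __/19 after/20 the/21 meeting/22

1

The marked gap is the direct object of "sold".
Its filler is the fronted wh-phrase "what", at word 1.
(The other dependency links word 4 to a gap after word 5.)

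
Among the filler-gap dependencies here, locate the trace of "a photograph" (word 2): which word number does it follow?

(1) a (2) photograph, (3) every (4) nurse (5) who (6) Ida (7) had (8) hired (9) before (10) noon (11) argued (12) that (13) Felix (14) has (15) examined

15

The displaced element is "a photograph" (word 2).
It is linked across 1 clause boundary (that).
It functions as the direct object of "examined", so the gap sits immediately after word 15 ("examined").
Base order: Every nurse who Ida had hired before noon argued that Felix has examined a photograph.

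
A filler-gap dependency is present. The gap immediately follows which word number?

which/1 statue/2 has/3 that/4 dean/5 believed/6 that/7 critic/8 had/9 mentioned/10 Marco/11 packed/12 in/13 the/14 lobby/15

12

The displaced element is "which statue" (word 2).
It is linked across 2 clause boundaries (Ø → Ø).
It functions as the direct object of "packed", so the gap sits immediately after word 12 ("packed").
Base order: That dean has believed that critic had mentioned Marco packed which statue in the lobby.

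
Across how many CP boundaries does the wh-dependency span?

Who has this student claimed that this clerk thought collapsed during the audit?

2

"who" is extracted from the subject of "collapsed".
Boundaries crossed, outermost first: [that], [Ø] — 2 in total.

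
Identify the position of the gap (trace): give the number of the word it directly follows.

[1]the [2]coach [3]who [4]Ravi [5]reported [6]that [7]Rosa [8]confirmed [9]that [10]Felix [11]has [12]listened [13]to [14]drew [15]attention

13

The displaced element is "the coach" (word 2).
It is linked across 2 clause boundaries (that → that).
It functions as the object of the preposition "to" of "listened", so the gap sits immediately after word 13 ("to").
Base order: Ravi reported that Rosa confirmed that Felix has listened to the coach.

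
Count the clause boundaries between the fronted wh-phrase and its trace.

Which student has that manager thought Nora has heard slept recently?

"which student" is extracted from the subject of "slept".
Boundaries crossed, outermost first: [Ø], [Ø] — 2 in total.

2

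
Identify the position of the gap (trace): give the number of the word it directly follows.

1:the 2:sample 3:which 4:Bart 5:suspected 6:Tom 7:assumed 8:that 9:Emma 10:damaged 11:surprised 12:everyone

The displaced element is "the sample" (word 2).
It is linked across 2 clause boundaries (Ø → that).
It functions as the direct object of "damaged", so the gap sits immediately after word 10 ("damaged").
Base order: Bart suspected Tom assumed that Emma damaged the sample.

10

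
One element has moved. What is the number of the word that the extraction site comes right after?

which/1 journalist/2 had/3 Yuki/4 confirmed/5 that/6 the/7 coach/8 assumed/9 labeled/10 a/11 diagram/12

9

The displaced element is "which journalist" (word 2).
It is linked across 2 clause boundaries (that → Ø).
It functions as the subject of "labeled", so the gap sits immediately after word 9 ("assumed").
Base order: Yuki had confirmed that the coach assumed that which journalist labeled a diagram.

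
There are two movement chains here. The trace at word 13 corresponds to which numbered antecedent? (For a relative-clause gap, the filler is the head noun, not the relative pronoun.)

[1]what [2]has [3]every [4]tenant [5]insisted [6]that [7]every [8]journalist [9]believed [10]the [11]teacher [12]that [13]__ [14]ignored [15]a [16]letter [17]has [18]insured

The marked gap is inside the relative clause, the subject of "ignored".
Its filler is the head noun "teacher" (via "that"), at word 11.
(The other dependency links word 1 to a gap after word 18.)

11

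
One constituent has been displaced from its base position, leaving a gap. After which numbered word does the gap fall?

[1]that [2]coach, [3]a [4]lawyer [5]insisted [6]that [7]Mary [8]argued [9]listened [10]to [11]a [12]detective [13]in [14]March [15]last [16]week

The displaced element is "that coach" (word 2).
It is linked across 2 clause boundaries (that → Ø).
It functions as the subject of "listened", so the gap sits immediately after word 8 ("argued").
Base order: A lawyer insisted that Mary argued that coach listened to a detective in March last week.

8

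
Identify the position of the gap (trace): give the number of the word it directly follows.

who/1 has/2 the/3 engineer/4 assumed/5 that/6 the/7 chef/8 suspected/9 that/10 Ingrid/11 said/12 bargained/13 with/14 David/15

12

The displaced element is "who" (word 1).
It is linked across 3 clause boundaries (that → that → Ø).
It functions as the subject of "bargained", so the gap sits immediately after word 12 ("said").
Base order: The engineer has assumed that the chef suspected that Ingrid said who bargained with David.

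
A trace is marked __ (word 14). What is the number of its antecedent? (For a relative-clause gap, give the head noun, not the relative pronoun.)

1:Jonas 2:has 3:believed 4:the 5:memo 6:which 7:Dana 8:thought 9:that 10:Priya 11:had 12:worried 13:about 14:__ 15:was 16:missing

5

The gap at 14 is the prepositional object of "worried", inside a relative clause.
The relative pronoun is "which" (word 6); it is bound by the head noun immediately before it.
Its filler is the head noun "memo", at word 5.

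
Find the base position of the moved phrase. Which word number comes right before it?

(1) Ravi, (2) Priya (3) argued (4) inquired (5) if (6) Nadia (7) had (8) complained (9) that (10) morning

The displaced element is "Ravi" (word 1).
It is linked across 1 clause boundary (Ø).
It functions as the subject of "inquired", so the gap sits immediately after word 3 ("argued").
Base order: Priya argued Ravi inquired if Nadia had complained that morning.

3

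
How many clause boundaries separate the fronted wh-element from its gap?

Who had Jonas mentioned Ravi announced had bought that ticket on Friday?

2

"who" is extracted from the subject of "bought".
Boundaries crossed, outermost first: [Ø], [Ø] — 2 in total.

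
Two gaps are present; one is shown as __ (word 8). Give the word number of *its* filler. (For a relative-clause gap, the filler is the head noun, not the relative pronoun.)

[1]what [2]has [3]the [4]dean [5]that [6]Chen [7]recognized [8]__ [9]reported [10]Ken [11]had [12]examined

4

The marked gap is inside the relative clause, the direct object of "recognized".
Its filler is the head noun "dean" (via "that"), at word 4.
(The other dependency links word 1 to a gap after word 12.)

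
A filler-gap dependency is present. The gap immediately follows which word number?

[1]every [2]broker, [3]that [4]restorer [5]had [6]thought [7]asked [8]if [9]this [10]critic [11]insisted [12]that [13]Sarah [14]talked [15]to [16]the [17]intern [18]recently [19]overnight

The displaced element is "every broker" (word 2).
It is linked across 1 clause boundary (Ø).
It functions as the subject of "asked", so the gap sits immediately after word 6 ("thought").
Base order: That restorer had thought every broker asked if this critic insisted that Sarah talked to the intern recently overnight.

6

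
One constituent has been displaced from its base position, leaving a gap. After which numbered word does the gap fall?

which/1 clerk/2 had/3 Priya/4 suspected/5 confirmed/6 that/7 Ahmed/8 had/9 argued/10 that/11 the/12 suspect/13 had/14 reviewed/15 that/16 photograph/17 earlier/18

The displaced element is "which clerk" (word 2).
It is linked across 1 clause boundary (Ø).
It functions as the subject of "confirmed", so the gap sits immediately after word 5 ("suspected").
Base order: Priya had suspected that which clerk confirmed that Ahmed had argued that the suspect had reviewed that photograph earlier.

5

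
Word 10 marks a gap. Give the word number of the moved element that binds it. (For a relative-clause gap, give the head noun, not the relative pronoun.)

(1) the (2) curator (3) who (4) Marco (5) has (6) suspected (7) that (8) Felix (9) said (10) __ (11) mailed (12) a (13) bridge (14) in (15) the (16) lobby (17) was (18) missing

2

The gap at 10 is the subject of "mailed", inside a relative clause.
The relative pronoun is "who" (word 3); it is bound by the head noun immediately before it.
Its filler is the head noun "curator", at word 2.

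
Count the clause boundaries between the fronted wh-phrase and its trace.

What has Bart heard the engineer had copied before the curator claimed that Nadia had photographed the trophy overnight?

"what" is extracted from the object of "copied".
Boundaries crossed, outermost first: [Ø] — 1 in total.

1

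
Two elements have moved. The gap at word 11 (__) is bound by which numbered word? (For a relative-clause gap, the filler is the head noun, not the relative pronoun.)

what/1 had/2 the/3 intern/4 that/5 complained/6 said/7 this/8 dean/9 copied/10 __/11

1

The marked gap is the direct object of "copied".
Its filler is the fronted wh-phrase "what", at word 1.
(The other dependency links word 4 to a gap after word 5.)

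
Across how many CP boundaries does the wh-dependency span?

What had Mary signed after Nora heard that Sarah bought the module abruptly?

"what" originates inside the matrix clause — no clause boundary is crossed.

0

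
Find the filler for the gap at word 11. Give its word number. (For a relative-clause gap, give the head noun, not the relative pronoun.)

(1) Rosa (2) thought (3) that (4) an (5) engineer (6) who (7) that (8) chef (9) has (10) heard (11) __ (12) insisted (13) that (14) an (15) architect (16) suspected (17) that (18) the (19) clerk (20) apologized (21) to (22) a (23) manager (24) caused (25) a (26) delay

5

The gap at 11 is the subject of "insisted", inside a relative clause.
The relative pronoun is "who" (word 6); it is bound by the head noun immediately before it.
Its filler is the head noun "engineer", at word 5.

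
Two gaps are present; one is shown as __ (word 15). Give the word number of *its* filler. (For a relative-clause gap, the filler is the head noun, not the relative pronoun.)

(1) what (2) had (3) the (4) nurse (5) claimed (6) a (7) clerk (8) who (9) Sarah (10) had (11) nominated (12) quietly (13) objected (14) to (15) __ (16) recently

The marked gap is the object of the preposition "to" of "objected".
Its filler is the fronted wh-phrase "what", at word 1.
(The other dependency links word 7 to a gap after word 11.)

1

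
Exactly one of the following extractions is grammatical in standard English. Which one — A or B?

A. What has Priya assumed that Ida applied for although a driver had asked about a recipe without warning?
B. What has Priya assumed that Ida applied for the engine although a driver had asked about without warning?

A

In B, the wh-phrase is extracted from inside an adjunct island (introduced by "although"), which blocks movement.
In A, the extraction path crosses only that-complement boundaries, which are transparent.
So A is grammatical.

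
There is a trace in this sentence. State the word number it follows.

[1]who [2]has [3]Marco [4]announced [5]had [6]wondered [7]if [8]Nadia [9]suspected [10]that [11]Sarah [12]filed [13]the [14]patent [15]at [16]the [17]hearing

4

The displaced element is "who" (word 1).
It is linked across 1 clause boundary (Ø).
It functions as the subject of "wondered", so the gap sits immediately after word 4 ("announced").
Base order: Marco has announced who had wondered if Nadia suspected that Sarah filed the patent at the hearing.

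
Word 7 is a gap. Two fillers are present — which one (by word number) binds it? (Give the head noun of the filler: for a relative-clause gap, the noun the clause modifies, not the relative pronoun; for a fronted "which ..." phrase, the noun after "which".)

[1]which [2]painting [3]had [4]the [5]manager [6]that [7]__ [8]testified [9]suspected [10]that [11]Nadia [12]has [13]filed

The marked gap is inside the relative clause, the subject of "testified".
Its filler is the head noun "manager" (via "that"), at word 5.
(The other dependency links word 2 to a gap after word 13.)

5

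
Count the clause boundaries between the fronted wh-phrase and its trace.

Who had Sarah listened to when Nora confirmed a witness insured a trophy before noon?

"who" originates inside the matrix clause — no clause boundary is crossed.

0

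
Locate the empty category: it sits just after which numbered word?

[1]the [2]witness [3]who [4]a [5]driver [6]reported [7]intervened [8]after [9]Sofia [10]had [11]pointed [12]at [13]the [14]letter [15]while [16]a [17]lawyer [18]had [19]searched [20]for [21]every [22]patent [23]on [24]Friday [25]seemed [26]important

6

The displaced element is "the witness" (word 2).
It is linked across 1 clause boundary (Ø).
It functions as the subject of "intervened", so the gap sits immediately after word 6 ("reported").
Base order: A driver reported that the witness intervened after Sofia had pointed at the letter while a lawyer had searched for every patent on Friday.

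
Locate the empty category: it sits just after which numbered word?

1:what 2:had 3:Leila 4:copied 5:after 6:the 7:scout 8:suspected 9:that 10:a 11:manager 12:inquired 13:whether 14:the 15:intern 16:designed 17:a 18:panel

The displaced element is "what" (word 1).
It functions as the direct object of "copied", so the gap sits immediately after word 4 ("copied").
Base order: Leila had copied what after the scout suspected that a manager inquired whether the intern designed a panel.

4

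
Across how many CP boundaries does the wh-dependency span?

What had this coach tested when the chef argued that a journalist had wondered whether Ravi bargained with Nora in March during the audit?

0

"what" originates inside the matrix clause — no clause boundary is crossed.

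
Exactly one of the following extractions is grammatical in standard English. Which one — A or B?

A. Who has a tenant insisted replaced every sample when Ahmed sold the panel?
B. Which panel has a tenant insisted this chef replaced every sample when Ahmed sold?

In B, the wh-phrase is extracted from inside an adjunct island (introduced by "when"), which blocks movement.
In A, the extraction path crosses only that-complement boundaries, which are transparent.
So A is grammatical.

A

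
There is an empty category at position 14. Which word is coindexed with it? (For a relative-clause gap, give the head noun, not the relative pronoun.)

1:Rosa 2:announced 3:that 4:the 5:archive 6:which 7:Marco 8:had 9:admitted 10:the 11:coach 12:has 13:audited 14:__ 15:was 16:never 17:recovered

5

The gap at 14 is the object of "audited", inside a relative clause.
The relative pronoun is "which" (word 6); it is bound by the head noun immediately before it.
Its filler is the head noun "archive", at word 5.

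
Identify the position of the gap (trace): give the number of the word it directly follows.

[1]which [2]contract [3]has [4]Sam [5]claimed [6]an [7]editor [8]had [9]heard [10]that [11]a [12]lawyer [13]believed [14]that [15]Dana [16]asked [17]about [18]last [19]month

The displaced element is "which contract" (word 2).
It is linked across 3 clause boundaries (Ø → that → that).
It functions as the object of the preposition "about" of "asked", so the gap sits immediately after word 17 ("about").
Base order: Sam has claimed an editor had heard that a lawyer believed that Dana asked about which contract last month.

17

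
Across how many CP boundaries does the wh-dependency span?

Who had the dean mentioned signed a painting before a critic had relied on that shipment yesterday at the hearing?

"who" is extracted from the subject of "signed".
Boundaries crossed, outermost first: [Ø] — 1 in total.

1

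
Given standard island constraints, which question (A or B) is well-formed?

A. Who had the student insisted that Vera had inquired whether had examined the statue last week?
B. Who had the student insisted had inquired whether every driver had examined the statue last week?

In A, the wh-phrase is extracted from inside a wh-island (introduced by "whether"), which blocks movement.
In B, the extraction path crosses only that-complement boundaries, which are transparent.
So B is grammatical.

B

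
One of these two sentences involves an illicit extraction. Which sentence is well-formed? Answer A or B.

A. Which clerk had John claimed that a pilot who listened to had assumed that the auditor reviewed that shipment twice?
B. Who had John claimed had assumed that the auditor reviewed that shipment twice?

In A, the wh-phrase is extracted from inside a complex-NP island (relative clause) (introduced by "who"), which blocks movement.
In B, the extraction path crosses only that-complement boundaries, which are transparent.
So B is grammatical.

B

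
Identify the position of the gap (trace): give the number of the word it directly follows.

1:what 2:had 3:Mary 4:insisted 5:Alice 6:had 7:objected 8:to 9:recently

8

The displaced element is "what" (word 1).
It is linked across 1 clause boundary (Ø).
It functions as the object of the preposition "to" of "objected", so the gap sits immediately after word 8 ("to").
Base order: Mary had insisted Alice had objected to what recently.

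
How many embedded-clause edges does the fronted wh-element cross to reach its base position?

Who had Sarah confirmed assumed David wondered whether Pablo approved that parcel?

"who" is extracted from the subject of "assumed".
Boundaries crossed, outermost first: [Ø] — 1 in total.

1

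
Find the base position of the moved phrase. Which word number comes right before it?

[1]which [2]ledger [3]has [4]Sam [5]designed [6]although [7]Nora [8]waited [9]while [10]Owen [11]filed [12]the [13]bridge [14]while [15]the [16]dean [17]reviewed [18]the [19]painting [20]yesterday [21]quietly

5

The displaced element is "which ledger" (word 2).
It functions as the direct object of "designed", so the gap sits immediately after word 5 ("designed").
Base order: Sam has designed which ledger although Nora waited while Owen filed the bridge while the dean reviewed the painting yesterday quietly.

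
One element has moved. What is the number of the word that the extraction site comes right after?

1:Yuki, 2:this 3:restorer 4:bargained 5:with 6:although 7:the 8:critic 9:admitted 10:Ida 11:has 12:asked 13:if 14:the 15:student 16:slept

The displaced element is "Yuki" (word 1).
It functions as the object of the preposition "with" of "bargained", so the gap sits immediately after word 5 ("with").
Base order: This restorer bargained with Yuki although the critic admitted Ida has asked if the student slept.

5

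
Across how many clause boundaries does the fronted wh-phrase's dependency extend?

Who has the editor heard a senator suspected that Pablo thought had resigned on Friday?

"who" is extracted from the subject of "resigned".
Boundaries crossed, outermost first: [Ø], [that], [Ø] — 3 in total.

3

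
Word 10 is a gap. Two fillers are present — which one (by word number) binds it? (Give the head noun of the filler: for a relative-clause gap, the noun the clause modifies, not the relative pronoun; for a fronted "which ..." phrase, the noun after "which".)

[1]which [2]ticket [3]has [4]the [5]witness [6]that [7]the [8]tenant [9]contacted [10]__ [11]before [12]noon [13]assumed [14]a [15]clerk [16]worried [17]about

5

The marked gap is inside the relative clause, the direct object of "contacted".
Its filler is the head noun "witness" (via "that"), at word 5.
(The other dependency links word 2 to a gap after word 17.)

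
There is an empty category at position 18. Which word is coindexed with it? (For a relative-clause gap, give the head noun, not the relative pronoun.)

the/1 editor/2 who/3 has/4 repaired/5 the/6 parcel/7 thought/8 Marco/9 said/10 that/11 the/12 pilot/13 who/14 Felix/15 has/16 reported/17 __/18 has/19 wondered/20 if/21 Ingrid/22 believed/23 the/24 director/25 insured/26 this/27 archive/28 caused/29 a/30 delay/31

13

The gap at 18 is the subject of "wondered", inside a relative clause.
The relative pronoun is "who" (word 14); it is bound by the head noun immediately before it.
Its filler is the head noun "pilot", at word 13.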